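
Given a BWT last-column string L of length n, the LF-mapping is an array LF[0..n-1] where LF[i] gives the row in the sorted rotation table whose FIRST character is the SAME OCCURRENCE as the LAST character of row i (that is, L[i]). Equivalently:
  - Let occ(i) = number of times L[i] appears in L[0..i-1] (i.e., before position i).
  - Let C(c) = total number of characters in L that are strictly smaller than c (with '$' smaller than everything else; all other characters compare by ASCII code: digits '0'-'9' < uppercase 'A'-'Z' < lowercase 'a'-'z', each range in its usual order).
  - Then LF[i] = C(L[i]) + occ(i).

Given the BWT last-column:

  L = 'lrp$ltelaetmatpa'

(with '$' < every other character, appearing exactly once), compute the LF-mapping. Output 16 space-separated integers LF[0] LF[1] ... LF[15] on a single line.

Answer: 6 12 10 0 7 13 4 8 1 5 14 9 2 15 11 3

Derivation:
Char counts: '$':1, 'a':3, 'e':2, 'l':3, 'm':1, 'p':2, 'r':1, 't':3
C (first-col start): C('$')=0, C('a')=1, C('e')=4, C('l')=6, C('m')=9, C('p')=10, C('r')=12, C('t')=13
L[0]='l': occ=0, LF[0]=C('l')+0=6+0=6
L[1]='r': occ=0, LF[1]=C('r')+0=12+0=12
L[2]='p': occ=0, LF[2]=C('p')+0=10+0=10
L[3]='$': occ=0, LF[3]=C('$')+0=0+0=0
L[4]='l': occ=1, LF[4]=C('l')+1=6+1=7
L[5]='t': occ=0, LF[5]=C('t')+0=13+0=13
L[6]='e': occ=0, LF[6]=C('e')+0=4+0=4
L[7]='l': occ=2, LF[7]=C('l')+2=6+2=8
L[8]='a': occ=0, LF[8]=C('a')+0=1+0=1
L[9]='e': occ=1, LF[9]=C('e')+1=4+1=5
L[10]='t': occ=1, LF[10]=C('t')+1=13+1=14
L[11]='m': occ=0, LF[11]=C('m')+0=9+0=9
L[12]='a': occ=1, LF[12]=C('a')+1=1+1=2
L[13]='t': occ=2, LF[13]=C('t')+2=13+2=15
L[14]='p': occ=1, LF[14]=C('p')+1=10+1=11
L[15]='a': occ=2, LF[15]=C('a')+2=1+2=3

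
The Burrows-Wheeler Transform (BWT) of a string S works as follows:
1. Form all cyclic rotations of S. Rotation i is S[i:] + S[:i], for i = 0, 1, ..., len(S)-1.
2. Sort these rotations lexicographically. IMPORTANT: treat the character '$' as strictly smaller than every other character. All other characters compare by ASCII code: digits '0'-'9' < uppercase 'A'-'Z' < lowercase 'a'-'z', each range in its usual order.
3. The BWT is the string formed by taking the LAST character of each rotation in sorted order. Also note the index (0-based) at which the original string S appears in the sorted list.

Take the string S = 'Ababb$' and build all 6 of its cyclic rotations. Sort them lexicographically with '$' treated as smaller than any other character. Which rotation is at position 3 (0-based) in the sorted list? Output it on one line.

Answer: b$Abab

Derivation:
All 6 rotations (rotation i = S[i:]+S[:i]):
  rot[0] = Ababb$
  rot[1] = babb$A
  rot[2] = abb$Ab
  rot[3] = bb$Aba
  rot[4] = b$Abab
  rot[5] = $Ababb
Sorted (with $ < everything):
  sorted[0] = $Ababb
  sorted[1] = Ababb$
  sorted[2] = abb$Ab
  sorted[3] = b$Abab
  sorted[4] = babb$A
  sorted[5] = bb$Aba
sorted[3] = b$Abab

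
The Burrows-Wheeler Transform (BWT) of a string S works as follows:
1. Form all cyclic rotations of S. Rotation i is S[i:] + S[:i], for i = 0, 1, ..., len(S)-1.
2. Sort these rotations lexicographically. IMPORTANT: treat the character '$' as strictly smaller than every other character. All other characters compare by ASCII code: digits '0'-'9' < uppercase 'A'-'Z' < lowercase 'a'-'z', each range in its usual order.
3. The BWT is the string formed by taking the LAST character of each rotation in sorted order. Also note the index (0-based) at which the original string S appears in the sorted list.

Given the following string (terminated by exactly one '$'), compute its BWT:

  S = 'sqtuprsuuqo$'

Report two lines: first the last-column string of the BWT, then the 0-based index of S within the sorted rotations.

Answer: oquusp$rqtus
6

Derivation:
All 12 rotations (rotation i = S[i:]+S[:i]):
  rot[0] = sqtuprsuuqo$
  rot[1] = qtuprsuuqo$s
  rot[2] = tuprsuuqo$sq
  rot[3] = uprsuuqo$sqt
  rot[4] = prsuuqo$sqtu
  rot[5] = rsuuqo$sqtup
  rot[6] = suuqo$sqtupr
  rot[7] = uuqo$sqtuprs
  rot[8] = uqo$sqtuprsu
  rot[9] = qo$sqtuprsuu
  rot[10] = o$sqtuprsuuq
  rot[11] = $sqtuprsuuqo
Sorted (with $ < everything):
  sorted[0] = $sqtuprsuuqo  (last char: 'o')
  sorted[1] = o$sqtuprsuuq  (last char: 'q')
  sorted[2] = prsuuqo$sqtu  (last char: 'u')
  sorted[3] = qo$sqtuprsuu  (last char: 'u')
  sorted[4] = qtuprsuuqo$s  (last char: 's')
  sorted[5] = rsuuqo$sqtup  (last char: 'p')
  sorted[6] = sqtuprsuuqo$  (last char: '$')
  sorted[7] = suuqo$sqtupr  (last char: 'r')
  sorted[8] = tuprsuuqo$sq  (last char: 'q')
  sorted[9] = uprsuuqo$sqt  (last char: 't')
  sorted[10] = uqo$sqtuprsu  (last char: 'u')
  sorted[11] = uuqo$sqtuprs  (last char: 's')
Last column: oquusp$rqtus
Original string S is at sorted index 6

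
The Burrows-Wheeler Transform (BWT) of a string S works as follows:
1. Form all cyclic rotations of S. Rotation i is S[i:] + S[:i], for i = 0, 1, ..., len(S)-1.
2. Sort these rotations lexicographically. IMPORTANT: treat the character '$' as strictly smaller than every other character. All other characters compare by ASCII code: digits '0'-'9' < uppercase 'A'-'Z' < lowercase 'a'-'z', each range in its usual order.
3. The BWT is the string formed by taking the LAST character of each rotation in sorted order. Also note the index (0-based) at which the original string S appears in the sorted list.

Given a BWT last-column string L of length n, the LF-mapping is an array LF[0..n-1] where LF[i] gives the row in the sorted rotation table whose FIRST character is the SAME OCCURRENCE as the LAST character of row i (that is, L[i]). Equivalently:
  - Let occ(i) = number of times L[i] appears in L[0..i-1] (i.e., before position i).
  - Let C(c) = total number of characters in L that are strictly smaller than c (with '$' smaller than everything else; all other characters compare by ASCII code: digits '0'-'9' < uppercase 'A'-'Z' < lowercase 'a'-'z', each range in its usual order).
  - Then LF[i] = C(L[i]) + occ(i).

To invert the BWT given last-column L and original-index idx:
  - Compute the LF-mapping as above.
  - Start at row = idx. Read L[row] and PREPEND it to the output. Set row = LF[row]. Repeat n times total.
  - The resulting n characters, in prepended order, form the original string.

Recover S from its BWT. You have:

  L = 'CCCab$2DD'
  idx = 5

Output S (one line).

LF mapping: 2 3 4 7 8 0 1 5 6
Walk LF starting at row 5, prepending L[row]:
  step 1: row=5, L[5]='$', prepend. Next row=LF[5]=0
  step 2: row=0, L[0]='C', prepend. Next row=LF[0]=2
  step 3: row=2, L[2]='C', prepend. Next row=LF[2]=4
  step 4: row=4, L[4]='b', prepend. Next row=LF[4]=8
  step 5: row=8, L[8]='D', prepend. Next row=LF[8]=6
  step 6: row=6, L[6]='2', prepend. Next row=LF[6]=1
  step 7: row=1, L[1]='C', prepend. Next row=LF[1]=3
  step 8: row=3, L[3]='a', prepend. Next row=LF[3]=7
  step 9: row=7, L[7]='D', prepend. Next row=LF[7]=5
Reversed output: DaC2DbCC$

Answer: DaC2DbCC$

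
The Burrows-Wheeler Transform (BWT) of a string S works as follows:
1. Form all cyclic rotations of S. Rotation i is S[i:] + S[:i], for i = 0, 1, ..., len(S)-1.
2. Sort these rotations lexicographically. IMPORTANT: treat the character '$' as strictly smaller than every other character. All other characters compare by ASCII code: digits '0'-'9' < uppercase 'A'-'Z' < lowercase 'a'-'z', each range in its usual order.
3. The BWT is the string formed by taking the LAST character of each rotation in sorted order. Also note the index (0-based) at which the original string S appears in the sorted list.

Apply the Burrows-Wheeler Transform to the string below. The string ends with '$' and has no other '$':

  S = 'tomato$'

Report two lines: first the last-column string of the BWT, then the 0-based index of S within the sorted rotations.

All 7 rotations (rotation i = S[i:]+S[:i]):
  rot[0] = tomato$
  rot[1] = omato$t
  rot[2] = mato$to
  rot[3] = ato$tom
  rot[4] = to$toma
  rot[5] = o$tomat
  rot[6] = $tomato
Sorted (with $ < everything):
  sorted[0] = $tomato  (last char: 'o')
  sorted[1] = ato$tom  (last char: 'm')
  sorted[2] = mato$to  (last char: 'o')
  sorted[3] = o$tomat  (last char: 't')
  sorted[4] = omato$t  (last char: 't')
  sorted[5] = to$toma  (last char: 'a')
  sorted[6] = tomato$  (last char: '$')
Last column: omotta$
Original string S is at sorted index 6

Answer: omotta$
6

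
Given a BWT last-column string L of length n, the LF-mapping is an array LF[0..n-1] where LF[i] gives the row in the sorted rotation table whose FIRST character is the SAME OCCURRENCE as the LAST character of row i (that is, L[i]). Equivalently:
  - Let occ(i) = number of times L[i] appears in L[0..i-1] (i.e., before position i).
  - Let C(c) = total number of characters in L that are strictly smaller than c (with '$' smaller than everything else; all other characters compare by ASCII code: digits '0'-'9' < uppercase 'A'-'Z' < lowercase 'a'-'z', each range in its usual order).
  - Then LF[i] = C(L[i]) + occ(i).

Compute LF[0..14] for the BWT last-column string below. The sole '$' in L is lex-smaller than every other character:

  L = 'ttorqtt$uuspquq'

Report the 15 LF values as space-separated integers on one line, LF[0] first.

Answer: 8 9 1 6 3 10 11 0 12 13 7 2 4 14 5

Derivation:
Char counts: '$':1, 'o':1, 'p':1, 'q':3, 'r':1, 's':1, 't':4, 'u':3
C (first-col start): C('$')=0, C('o')=1, C('p')=2, C('q')=3, C('r')=6, C('s')=7, C('t')=8, C('u')=12
L[0]='t': occ=0, LF[0]=C('t')+0=8+0=8
L[1]='t': occ=1, LF[1]=C('t')+1=8+1=9
L[2]='o': occ=0, LF[2]=C('o')+0=1+0=1
L[3]='r': occ=0, LF[3]=C('r')+0=6+0=6
L[4]='q': occ=0, LF[4]=C('q')+0=3+0=3
L[5]='t': occ=2, LF[5]=C('t')+2=8+2=10
L[6]='t': occ=3, LF[6]=C('t')+3=8+3=11
L[7]='$': occ=0, LF[7]=C('$')+0=0+0=0
L[8]='u': occ=0, LF[8]=C('u')+0=12+0=12
L[9]='u': occ=1, LF[9]=C('u')+1=12+1=13
L[10]='s': occ=0, LF[10]=C('s')+0=7+0=7
L[11]='p': occ=0, LF[11]=C('p')+0=2+0=2
L[12]='q': occ=1, LF[12]=C('q')+1=3+1=4
L[13]='u': occ=2, LF[13]=C('u')+2=12+2=14
L[14]='q': occ=2, LF[14]=C('q')+2=3+2=5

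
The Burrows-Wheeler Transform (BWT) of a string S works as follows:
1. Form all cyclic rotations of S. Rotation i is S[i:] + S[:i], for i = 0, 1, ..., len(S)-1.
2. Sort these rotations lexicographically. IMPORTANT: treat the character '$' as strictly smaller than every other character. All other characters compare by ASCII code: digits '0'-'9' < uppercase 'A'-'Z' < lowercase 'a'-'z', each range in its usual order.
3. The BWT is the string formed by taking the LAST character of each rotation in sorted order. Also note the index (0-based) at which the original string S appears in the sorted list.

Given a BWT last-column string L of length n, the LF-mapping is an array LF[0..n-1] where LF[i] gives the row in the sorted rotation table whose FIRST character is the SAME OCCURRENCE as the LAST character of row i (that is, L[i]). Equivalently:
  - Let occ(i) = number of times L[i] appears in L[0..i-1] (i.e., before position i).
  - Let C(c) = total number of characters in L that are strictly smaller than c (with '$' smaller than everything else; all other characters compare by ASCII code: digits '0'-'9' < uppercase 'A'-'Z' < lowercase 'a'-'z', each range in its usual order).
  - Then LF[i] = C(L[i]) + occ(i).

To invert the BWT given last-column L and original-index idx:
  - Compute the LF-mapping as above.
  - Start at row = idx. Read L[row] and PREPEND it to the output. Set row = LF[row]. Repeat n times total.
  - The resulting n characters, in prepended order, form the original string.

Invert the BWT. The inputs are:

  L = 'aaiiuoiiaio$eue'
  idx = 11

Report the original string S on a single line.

LF mapping: 1 2 6 7 13 11 8 9 3 10 12 0 4 14 5
Walk LF starting at row 11, prepending L[row]:
  step 1: row=11, L[11]='$', prepend. Next row=LF[11]=0
  step 2: row=0, L[0]='a', prepend. Next row=LF[0]=1
  step 3: row=1, L[1]='a', prepend. Next row=LF[1]=2
  step 4: row=2, L[2]='i', prepend. Next row=LF[2]=6
  step 5: row=6, L[6]='i', prepend. Next row=LF[6]=8
  step 6: row=8, L[8]='a', prepend. Next row=LF[8]=3
  step 7: row=3, L[3]='i', prepend. Next row=LF[3]=7
  step 8: row=7, L[7]='i', prepend. Next row=LF[7]=9
  step 9: row=9, L[9]='i', prepend. Next row=LF[9]=10
  step 10: row=10, L[10]='o', prepend. Next row=LF[10]=12
  step 11: row=12, L[12]='e', prepend. Next row=LF[12]=4
  step 12: row=4, L[4]='u', prepend. Next row=LF[4]=13
  step 13: row=13, L[13]='u', prepend. Next row=LF[13]=14
  step 14: row=14, L[14]='e', prepend. Next row=LF[14]=5
  step 15: row=5, L[5]='o', prepend. Next row=LF[5]=11
Reversed output: oeuueoiiiaiiaa$

Answer: oeuueoiiiaiiaa$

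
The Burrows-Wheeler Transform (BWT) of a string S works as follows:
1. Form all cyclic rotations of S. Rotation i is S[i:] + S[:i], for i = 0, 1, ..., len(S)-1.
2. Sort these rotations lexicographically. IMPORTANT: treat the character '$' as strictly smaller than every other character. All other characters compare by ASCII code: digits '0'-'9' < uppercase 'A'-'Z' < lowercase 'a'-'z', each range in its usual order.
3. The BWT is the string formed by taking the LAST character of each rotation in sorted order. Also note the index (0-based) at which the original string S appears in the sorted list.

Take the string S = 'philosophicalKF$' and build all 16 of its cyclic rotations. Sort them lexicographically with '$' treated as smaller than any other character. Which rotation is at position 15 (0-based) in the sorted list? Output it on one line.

All 16 rotations (rotation i = S[i:]+S[:i]):
  rot[0] = philosophicalKF$
  rot[1] = hilosophicalKF$p
  rot[2] = ilosophicalKF$ph
  rot[3] = losophicalKF$phi
  rot[4] = osophicalKF$phil
  rot[5] = sophicalKF$philo
  rot[6] = ophicalKF$philos
  rot[7] = phicalKF$philoso
  rot[8] = hicalKF$philosop
  rot[9] = icalKF$philosoph
  rot[10] = calKF$philosophi
  rot[11] = alKF$philosophic
  rot[12] = lKF$philosophica
  rot[13] = KF$philosophical
  rot[14] = F$philosophicalK
  rot[15] = $philosophicalKF
Sorted (with $ < everything):
  sorted[0] = $philosophicalKF
  sorted[1] = F$philosophicalK
  sorted[2] = KF$philosophical
  sorted[3] = alKF$philosophic
  sorted[4] = calKF$philosophi
  sorted[5] = hicalKF$philosop
  sorted[6] = hilosophicalKF$p
  sorted[7] = icalKF$philosoph
  sorted[8] = ilosophicalKF$ph
  sorted[9] = lKF$philosophica
  sorted[10] = losophicalKF$phi
  sorted[11] = ophicalKF$philos
  sorted[12] = osophicalKF$phil
  sorted[13] = phicalKF$philoso
  sorted[14] = philosophicalKF$
  sorted[15] = sophicalKF$philo
sorted[15] = sophicalKF$philo

Answer: sophicalKF$philo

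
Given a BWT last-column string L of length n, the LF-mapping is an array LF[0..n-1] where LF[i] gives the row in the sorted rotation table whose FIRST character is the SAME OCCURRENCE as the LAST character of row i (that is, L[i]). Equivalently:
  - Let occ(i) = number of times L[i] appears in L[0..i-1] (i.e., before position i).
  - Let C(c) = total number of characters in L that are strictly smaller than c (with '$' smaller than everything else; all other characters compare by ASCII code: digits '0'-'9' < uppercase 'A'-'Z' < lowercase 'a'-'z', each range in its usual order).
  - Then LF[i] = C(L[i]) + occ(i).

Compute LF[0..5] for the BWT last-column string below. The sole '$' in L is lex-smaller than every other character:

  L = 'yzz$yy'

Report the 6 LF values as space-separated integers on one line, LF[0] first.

Char counts: '$':1, 'y':3, 'z':2
C (first-col start): C('$')=0, C('y')=1, C('z')=4
L[0]='y': occ=0, LF[0]=C('y')+0=1+0=1
L[1]='z': occ=0, LF[1]=C('z')+0=4+0=4
L[2]='z': occ=1, LF[2]=C('z')+1=4+1=5
L[3]='$': occ=0, LF[3]=C('$')+0=0+0=0
L[4]='y': occ=1, LF[4]=C('y')+1=1+1=2
L[5]='y': occ=2, LF[5]=C('y')+2=1+2=3

Answer: 1 4 5 0 2 3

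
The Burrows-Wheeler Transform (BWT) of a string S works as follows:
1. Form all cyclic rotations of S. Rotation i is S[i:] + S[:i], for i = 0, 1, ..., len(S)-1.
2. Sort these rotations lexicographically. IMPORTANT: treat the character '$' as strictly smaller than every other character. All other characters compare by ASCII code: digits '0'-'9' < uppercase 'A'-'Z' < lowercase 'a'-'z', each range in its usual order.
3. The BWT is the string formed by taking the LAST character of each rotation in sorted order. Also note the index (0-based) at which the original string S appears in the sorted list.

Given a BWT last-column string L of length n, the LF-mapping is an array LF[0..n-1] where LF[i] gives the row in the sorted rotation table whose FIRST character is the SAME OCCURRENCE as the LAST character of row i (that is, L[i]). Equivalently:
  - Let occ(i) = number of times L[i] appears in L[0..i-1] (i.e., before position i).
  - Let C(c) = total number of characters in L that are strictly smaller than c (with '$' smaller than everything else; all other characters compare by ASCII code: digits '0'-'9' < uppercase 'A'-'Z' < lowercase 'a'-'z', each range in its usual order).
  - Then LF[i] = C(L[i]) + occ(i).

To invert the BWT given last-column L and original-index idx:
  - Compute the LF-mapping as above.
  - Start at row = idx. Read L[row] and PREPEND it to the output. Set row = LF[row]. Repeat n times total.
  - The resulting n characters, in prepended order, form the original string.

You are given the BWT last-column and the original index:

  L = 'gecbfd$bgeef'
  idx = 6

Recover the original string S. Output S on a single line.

LF mapping: 10 5 3 1 8 4 0 2 11 6 7 9
Walk LF starting at row 6, prepending L[row]:
  step 1: row=6, L[6]='$', prepend. Next row=LF[6]=0
  step 2: row=0, L[0]='g', prepend. Next row=LF[0]=10
  step 3: row=10, L[10]='e', prepend. Next row=LF[10]=7
  step 4: row=7, L[7]='b', prepend. Next row=LF[7]=2
  step 5: row=2, L[2]='c', prepend. Next row=LF[2]=3
  step 6: row=3, L[3]='b', prepend. Next row=LF[3]=1
  step 7: row=1, L[1]='e', prepend. Next row=LF[1]=5
  step 8: row=5, L[5]='d', prepend. Next row=LF[5]=4
  step 9: row=4, L[4]='f', prepend. Next row=LF[4]=8
  step 10: row=8, L[8]='g', prepend. Next row=LF[8]=11
  step 11: row=11, L[11]='f', prepend. Next row=LF[11]=9
  step 12: row=9, L[9]='e', prepend. Next row=LF[9]=6
Reversed output: efgfdebcbeg$

Answer: efgfdebcbeg$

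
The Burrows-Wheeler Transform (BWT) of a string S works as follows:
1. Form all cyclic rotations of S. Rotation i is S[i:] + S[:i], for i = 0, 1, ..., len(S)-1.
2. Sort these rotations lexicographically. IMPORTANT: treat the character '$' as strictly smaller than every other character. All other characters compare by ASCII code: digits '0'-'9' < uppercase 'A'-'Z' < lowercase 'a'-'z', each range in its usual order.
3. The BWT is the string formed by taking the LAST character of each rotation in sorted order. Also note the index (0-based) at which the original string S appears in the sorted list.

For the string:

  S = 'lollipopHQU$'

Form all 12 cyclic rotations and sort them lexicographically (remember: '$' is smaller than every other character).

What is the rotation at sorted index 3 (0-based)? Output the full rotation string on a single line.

All 12 rotations (rotation i = S[i:]+S[:i]):
  rot[0] = lollipopHQU$
  rot[1] = ollipopHQU$l
  rot[2] = llipopHQU$lo
  rot[3] = lipopHQU$lol
  rot[4] = ipopHQU$loll
  rot[5] = popHQU$lolli
  rot[6] = opHQU$lollip
  rot[7] = pHQU$lollipo
  rot[8] = HQU$lollipop
  rot[9] = QU$lollipopH
  rot[10] = U$lollipopHQ
  rot[11] = $lollipopHQU
Sorted (with $ < everything):
  sorted[0] = $lollipopHQU
  sorted[1] = HQU$lollipop
  sorted[2] = QU$lollipopH
  sorted[3] = U$lollipopHQ
  sorted[4] = ipopHQU$loll
  sorted[5] = lipopHQU$lol
  sorted[6] = llipopHQU$lo
  sorted[7] = lollipopHQU$
  sorted[8] = ollipopHQU$l
  sorted[9] = opHQU$lollip
  sorted[10] = pHQU$lollipo
  sorted[11] = popHQU$lolli
sorted[3] = U$lollipopHQ

Answer: U$lollipopHQ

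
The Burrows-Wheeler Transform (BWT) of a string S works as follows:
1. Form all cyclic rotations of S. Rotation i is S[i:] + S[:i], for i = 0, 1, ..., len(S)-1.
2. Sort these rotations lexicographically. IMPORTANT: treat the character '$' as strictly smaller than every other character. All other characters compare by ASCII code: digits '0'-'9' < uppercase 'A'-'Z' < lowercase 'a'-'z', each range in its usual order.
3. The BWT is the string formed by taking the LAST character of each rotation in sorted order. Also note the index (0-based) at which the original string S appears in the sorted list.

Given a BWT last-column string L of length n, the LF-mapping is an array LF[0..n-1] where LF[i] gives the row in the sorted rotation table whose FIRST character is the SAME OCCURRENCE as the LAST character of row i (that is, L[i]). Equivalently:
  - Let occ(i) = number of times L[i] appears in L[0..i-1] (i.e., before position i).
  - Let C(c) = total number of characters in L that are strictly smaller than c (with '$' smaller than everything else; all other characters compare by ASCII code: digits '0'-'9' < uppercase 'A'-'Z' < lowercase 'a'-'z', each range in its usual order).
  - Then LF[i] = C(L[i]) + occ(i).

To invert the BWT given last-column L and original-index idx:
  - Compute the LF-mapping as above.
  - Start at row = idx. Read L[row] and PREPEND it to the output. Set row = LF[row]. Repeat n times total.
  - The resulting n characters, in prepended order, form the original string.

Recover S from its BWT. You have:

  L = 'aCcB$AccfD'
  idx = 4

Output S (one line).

Answer: DfcccBCAa$

Derivation:
LF mapping: 5 3 6 2 0 1 7 8 9 4
Walk LF starting at row 4, prepending L[row]:
  step 1: row=4, L[4]='$', prepend. Next row=LF[4]=0
  step 2: row=0, L[0]='a', prepend. Next row=LF[0]=5
  step 3: row=5, L[5]='A', prepend. Next row=LF[5]=1
  step 4: row=1, L[1]='C', prepend. Next row=LF[1]=3
  step 5: row=3, L[3]='B', prepend. Next row=LF[3]=2
  step 6: row=2, L[2]='c', prepend. Next row=LF[2]=6
  step 7: row=6, L[6]='c', prepend. Next row=LF[6]=7
  step 8: row=7, L[7]='c', prepend. Next row=LF[7]=8
  step 9: row=8, L[8]='f', prepend. Next row=LF[8]=9
  step 10: row=9, L[9]='D', prepend. Next row=LF[9]=4
Reversed output: DfcccBCAa$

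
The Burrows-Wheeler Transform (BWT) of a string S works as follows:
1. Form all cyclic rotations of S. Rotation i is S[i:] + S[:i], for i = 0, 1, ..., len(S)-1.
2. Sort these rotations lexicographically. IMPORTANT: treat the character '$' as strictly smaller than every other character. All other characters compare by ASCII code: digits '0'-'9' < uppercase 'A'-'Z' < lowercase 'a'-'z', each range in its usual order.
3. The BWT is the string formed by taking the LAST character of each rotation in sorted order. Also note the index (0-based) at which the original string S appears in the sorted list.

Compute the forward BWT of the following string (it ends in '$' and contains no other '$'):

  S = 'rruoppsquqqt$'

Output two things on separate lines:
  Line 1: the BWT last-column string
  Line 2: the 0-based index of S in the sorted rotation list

All 13 rotations (rotation i = S[i:]+S[:i]):
  rot[0] = rruoppsquqqt$
  rot[1] = ruoppsquqqt$r
  rot[2] = uoppsquqqt$rr
  rot[3] = oppsquqqt$rru
  rot[4] = ppsquqqt$rruo
  rot[5] = psquqqt$rruop
  rot[6] = squqqt$rruopp
  rot[7] = quqqt$rruopps
  rot[8] = uqqt$rruoppsq
  rot[9] = qqt$rruoppsqu
  rot[10] = qt$rruoppsquq
  rot[11] = t$rruoppsquqq
  rot[12] = $rruoppsquqqt
Sorted (with $ < everything):
  sorted[0] = $rruoppsquqqt  (last char: 't')
  sorted[1] = oppsquqqt$rru  (last char: 'u')
  sorted[2] = ppsquqqt$rruo  (last char: 'o')
  sorted[3] = psquqqt$rruop  (last char: 'p')
  sorted[4] = qqt$rruoppsqu  (last char: 'u')
  sorted[5] = qt$rruoppsquq  (last char: 'q')
  sorted[6] = quqqt$rruopps  (last char: 's')
  sorted[7] = rruoppsquqqt$  (last char: '$')
  sorted[8] = ruoppsquqqt$r  (last char: 'r')
  sorted[9] = squqqt$rruopp  (last char: 'p')
  sorted[10] = t$rruoppsquqq  (last char: 'q')
  sorted[11] = uoppsquqqt$rr  (last char: 'r')
  sorted[12] = uqqt$rruoppsq  (last char: 'q')
Last column: tuopuqs$rpqrq
Original string S is at sorted index 7

Answer: tuopuqs$rpqrq
7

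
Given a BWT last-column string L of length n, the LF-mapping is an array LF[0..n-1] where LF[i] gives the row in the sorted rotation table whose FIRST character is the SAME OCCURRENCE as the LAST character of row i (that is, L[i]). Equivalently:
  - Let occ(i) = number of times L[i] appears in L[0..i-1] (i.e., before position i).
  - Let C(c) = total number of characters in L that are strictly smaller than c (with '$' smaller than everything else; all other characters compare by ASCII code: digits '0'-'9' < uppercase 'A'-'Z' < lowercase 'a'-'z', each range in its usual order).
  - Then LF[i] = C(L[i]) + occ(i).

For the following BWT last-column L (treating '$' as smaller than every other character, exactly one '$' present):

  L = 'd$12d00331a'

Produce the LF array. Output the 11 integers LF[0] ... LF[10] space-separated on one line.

Char counts: '$':1, '0':2, '1':2, '2':1, '3':2, 'a':1, 'd':2
C (first-col start): C('$')=0, C('0')=1, C('1')=3, C('2')=5, C('3')=6, C('a')=8, C('d')=9
L[0]='d': occ=0, LF[0]=C('d')+0=9+0=9
L[1]='$': occ=0, LF[1]=C('$')+0=0+0=0
L[2]='1': occ=0, LF[2]=C('1')+0=3+0=3
L[3]='2': occ=0, LF[3]=C('2')+0=5+0=5
L[4]='d': occ=1, LF[4]=C('d')+1=9+1=10
L[5]='0': occ=0, LF[5]=C('0')+0=1+0=1
L[6]='0': occ=1, LF[6]=C('0')+1=1+1=2
L[7]='3': occ=0, LF[7]=C('3')+0=6+0=6
L[8]='3': occ=1, LF[8]=C('3')+1=6+1=7
L[9]='1': occ=1, LF[9]=C('1')+1=3+1=4
L[10]='a': occ=0, LF[10]=C('a')+0=8+0=8

Answer: 9 0 3 5 10 1 2 6 7 4 8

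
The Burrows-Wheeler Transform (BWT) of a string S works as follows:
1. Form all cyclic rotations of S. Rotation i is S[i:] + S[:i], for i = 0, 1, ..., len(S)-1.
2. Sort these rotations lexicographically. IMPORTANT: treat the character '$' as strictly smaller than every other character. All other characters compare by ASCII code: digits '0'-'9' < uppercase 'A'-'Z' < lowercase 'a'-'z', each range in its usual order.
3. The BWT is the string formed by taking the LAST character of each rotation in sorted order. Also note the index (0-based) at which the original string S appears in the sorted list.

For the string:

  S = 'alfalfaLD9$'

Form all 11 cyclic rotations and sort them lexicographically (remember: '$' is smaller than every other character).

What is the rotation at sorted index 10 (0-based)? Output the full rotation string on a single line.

Answer: lfalfaLD9$a

Derivation:
All 11 rotations (rotation i = S[i:]+S[:i]):
  rot[0] = alfalfaLD9$
  rot[1] = lfalfaLD9$a
  rot[2] = falfaLD9$al
  rot[3] = alfaLD9$alf
  rot[4] = lfaLD9$alfa
  rot[5] = faLD9$alfal
  rot[6] = aLD9$alfalf
  rot[7] = LD9$alfalfa
  rot[8] = D9$alfalfaL
  rot[9] = 9$alfalfaLD
  rot[10] = $alfalfaLD9
Sorted (with $ < everything):
  sorted[0] = $alfalfaLD9
  sorted[1] = 9$alfalfaLD
  sorted[2] = D9$alfalfaL
  sorted[3] = LD9$alfalfa
  sorted[4] = aLD9$alfalf
  sorted[5] = alfaLD9$alf
  sorted[6] = alfalfaLD9$
  sorted[7] = faLD9$alfal
  sorted[8] = falfaLD9$al
  sorted[9] = lfaLD9$alfa
  sorted[10] = lfalfaLD9$a
sorted[10] = lfalfaLD9$a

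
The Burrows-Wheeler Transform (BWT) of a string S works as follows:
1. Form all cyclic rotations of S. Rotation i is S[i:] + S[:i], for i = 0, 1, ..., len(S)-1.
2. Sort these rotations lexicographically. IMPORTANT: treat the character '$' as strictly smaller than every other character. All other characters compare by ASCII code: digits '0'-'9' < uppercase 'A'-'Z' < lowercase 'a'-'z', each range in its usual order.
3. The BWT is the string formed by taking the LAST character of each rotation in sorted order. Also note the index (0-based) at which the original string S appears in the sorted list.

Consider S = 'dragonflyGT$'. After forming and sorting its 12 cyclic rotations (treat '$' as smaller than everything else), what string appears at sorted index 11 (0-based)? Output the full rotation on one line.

All 12 rotations (rotation i = S[i:]+S[:i]):
  rot[0] = dragonflyGT$
  rot[1] = ragonflyGT$d
  rot[2] = agonflyGT$dr
  rot[3] = gonflyGT$dra
  rot[4] = onflyGT$drag
  rot[5] = nflyGT$drago
  rot[6] = flyGT$dragon
  rot[7] = lyGT$dragonf
  rot[8] = yGT$dragonfl
  rot[9] = GT$dragonfly
  rot[10] = T$dragonflyG
  rot[11] = $dragonflyGT
Sorted (with $ < everything):
  sorted[0] = $dragonflyGT
  sorted[1] = GT$dragonfly
  sorted[2] = T$dragonflyG
  sorted[3] = agonflyGT$dr
  sorted[4] = dragonflyGT$
  sorted[5] = flyGT$dragon
  sorted[6] = gonflyGT$dra
  sorted[7] = lyGT$dragonf
  sorted[8] = nflyGT$drago
  sorted[9] = onflyGT$drag
  sorted[10] = ragonflyGT$d
  sorted[11] = yGT$dragonfl
sorted[11] = yGT$dragonfl

Answer: yGT$dragonfl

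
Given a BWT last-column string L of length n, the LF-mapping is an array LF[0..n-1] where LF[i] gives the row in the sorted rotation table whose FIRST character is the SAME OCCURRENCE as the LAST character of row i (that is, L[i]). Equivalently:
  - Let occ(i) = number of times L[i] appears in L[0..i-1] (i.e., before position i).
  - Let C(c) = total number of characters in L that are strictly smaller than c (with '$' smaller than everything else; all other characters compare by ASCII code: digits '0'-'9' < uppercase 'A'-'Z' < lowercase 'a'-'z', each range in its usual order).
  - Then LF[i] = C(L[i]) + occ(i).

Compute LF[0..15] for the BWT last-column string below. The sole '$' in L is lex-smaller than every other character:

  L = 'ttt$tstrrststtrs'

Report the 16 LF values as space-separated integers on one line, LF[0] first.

Char counts: '$':1, 'r':3, 's':4, 't':8
C (first-col start): C('$')=0, C('r')=1, C('s')=4, C('t')=8
L[0]='t': occ=0, LF[0]=C('t')+0=8+0=8
L[1]='t': occ=1, LF[1]=C('t')+1=8+1=9
L[2]='t': occ=2, LF[2]=C('t')+2=8+2=10
L[3]='$': occ=0, LF[3]=C('$')+0=0+0=0
L[4]='t': occ=3, LF[4]=C('t')+3=8+3=11
L[5]='s': occ=0, LF[5]=C('s')+0=4+0=4
L[6]='t': occ=4, LF[6]=C('t')+4=8+4=12
L[7]='r': occ=0, LF[7]=C('r')+0=1+0=1
L[8]='r': occ=1, LF[8]=C('r')+1=1+1=2
L[9]='s': occ=1, LF[9]=C('s')+1=4+1=5
L[10]='t': occ=5, LF[10]=C('t')+5=8+5=13
L[11]='s': occ=2, LF[11]=C('s')+2=4+2=6
L[12]='t': occ=6, LF[12]=C('t')+6=8+6=14
L[13]='t': occ=7, LF[13]=C('t')+7=8+7=15
L[14]='r': occ=2, LF[14]=C('r')+2=1+2=3
L[15]='s': occ=3, LF[15]=C('s')+3=4+3=7

Answer: 8 9 10 0 11 4 12 1 2 5 13 6 14 15 3 7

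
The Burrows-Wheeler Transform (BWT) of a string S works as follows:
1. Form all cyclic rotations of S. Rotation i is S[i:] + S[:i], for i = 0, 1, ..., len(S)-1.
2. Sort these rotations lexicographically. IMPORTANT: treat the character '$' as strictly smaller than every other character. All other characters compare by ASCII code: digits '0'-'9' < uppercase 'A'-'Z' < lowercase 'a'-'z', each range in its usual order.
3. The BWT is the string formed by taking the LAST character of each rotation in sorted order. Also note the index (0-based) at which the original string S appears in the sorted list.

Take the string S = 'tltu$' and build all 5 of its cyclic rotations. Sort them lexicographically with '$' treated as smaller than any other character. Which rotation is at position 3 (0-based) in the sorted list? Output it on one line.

All 5 rotations (rotation i = S[i:]+S[:i]):
  rot[0] = tltu$
  rot[1] = ltu$t
  rot[2] = tu$tl
  rot[3] = u$tlt
  rot[4] = $tltu
Sorted (with $ < everything):
  sorted[0] = $tltu
  sorted[1] = ltu$t
  sorted[2] = tltu$
  sorted[3] = tu$tl
  sorted[4] = u$tlt
sorted[3] = tu$tl

Answer: tu$tl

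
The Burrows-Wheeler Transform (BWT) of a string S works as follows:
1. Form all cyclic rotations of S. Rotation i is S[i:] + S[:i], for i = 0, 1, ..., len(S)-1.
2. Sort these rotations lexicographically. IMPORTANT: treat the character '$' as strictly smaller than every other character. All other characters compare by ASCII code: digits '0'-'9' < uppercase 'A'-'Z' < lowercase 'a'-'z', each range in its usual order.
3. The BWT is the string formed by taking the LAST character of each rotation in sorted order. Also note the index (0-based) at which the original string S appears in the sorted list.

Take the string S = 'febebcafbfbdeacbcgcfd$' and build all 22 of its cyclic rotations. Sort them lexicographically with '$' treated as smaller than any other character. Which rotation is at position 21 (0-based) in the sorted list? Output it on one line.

All 22 rotations (rotation i = S[i:]+S[:i]):
  rot[0] = febebcafbfbdeacbcgcfd$
  rot[1] = ebebcafbfbdeacbcgcfd$f
  rot[2] = bebcafbfbdeacbcgcfd$fe
  rot[3] = ebcafbfbdeacbcgcfd$feb
  rot[4] = bcafbfbdeacbcgcfd$febe
  rot[5] = cafbfbdeacbcgcfd$febeb
  rot[6] = afbfbdeacbcgcfd$febebc
  rot[7] = fbfbdeacbcgcfd$febebca
  rot[8] = bfbdeacbcgcfd$febebcaf
  rot[9] = fbdeacbcgcfd$febebcafb
  rot[10] = bdeacbcgcfd$febebcafbf
  rot[11] = deacbcgcfd$febebcafbfb
  rot[12] = eacbcgcfd$febebcafbfbd
  rot[13] = acbcgcfd$febebcafbfbde
  rot[14] = cbcgcfd$febebcafbfbdea
  rot[15] = bcgcfd$febebcafbfbdeac
  rot[16] = cgcfd$febebcafbfbdeacb
  rot[17] = gcfd$febebcafbfbdeacbc
  rot[18] = cfd$febebcafbfbdeacbcg
  rot[19] = fd$febebcafbfbdeacbcgc
  rot[20] = d$febebcafbfbdeacbcgcf
  rot[21] = $febebcafbfbdeacbcgcfd
Sorted (with $ < everything):
  sorted[0] = $febebcafbfbdeacbcgcfd
  sorted[1] = acbcgcfd$febebcafbfbde
  sorted[2] = afbfbdeacbcgcfd$febebc
  sorted[3] = bcafbfbdeacbcgcfd$febe
  sorted[4] = bcgcfd$febebcafbfbdeac
  sorted[5] = bdeacbcgcfd$febebcafbf
  sorted[6] = bebcafbfbdeacbcgcfd$fe
  sorted[7] = bfbdeacbcgcfd$febebcaf
  sorted[8] = cafbfbdeacbcgcfd$febeb
  sorted[9] = cbcgcfd$febebcafbfbdea
  sorted[10] = cfd$febebcafbfbdeacbcg
  sorted[11] = cgcfd$febebcafbfbdeacb
  sorted[12] = d$febebcafbfbdeacbcgcf
  sorted[13] = deacbcgcfd$febebcafbfb
  sorted[14] = eacbcgcfd$febebcafbfbd
  sorted[15] = ebcafbfbdeacbcgcfd$feb
  sorted[16] = ebebcafbfbdeacbcgcfd$f
  sorted[17] = fbdeacbcgcfd$febebcafb
  sorted[18] = fbfbdeacbcgcfd$febebca
  sorted[19] = fd$febebcafbfbdeacbcgc
  sorted[20] = febebcafbfbdeacbcgcfd$
  sorted[21] = gcfd$febebcafbfbdeacbc
sorted[21] = gcfd$febebcafbfbdeacbc

Answer: gcfd$febebcafbfbdeacbc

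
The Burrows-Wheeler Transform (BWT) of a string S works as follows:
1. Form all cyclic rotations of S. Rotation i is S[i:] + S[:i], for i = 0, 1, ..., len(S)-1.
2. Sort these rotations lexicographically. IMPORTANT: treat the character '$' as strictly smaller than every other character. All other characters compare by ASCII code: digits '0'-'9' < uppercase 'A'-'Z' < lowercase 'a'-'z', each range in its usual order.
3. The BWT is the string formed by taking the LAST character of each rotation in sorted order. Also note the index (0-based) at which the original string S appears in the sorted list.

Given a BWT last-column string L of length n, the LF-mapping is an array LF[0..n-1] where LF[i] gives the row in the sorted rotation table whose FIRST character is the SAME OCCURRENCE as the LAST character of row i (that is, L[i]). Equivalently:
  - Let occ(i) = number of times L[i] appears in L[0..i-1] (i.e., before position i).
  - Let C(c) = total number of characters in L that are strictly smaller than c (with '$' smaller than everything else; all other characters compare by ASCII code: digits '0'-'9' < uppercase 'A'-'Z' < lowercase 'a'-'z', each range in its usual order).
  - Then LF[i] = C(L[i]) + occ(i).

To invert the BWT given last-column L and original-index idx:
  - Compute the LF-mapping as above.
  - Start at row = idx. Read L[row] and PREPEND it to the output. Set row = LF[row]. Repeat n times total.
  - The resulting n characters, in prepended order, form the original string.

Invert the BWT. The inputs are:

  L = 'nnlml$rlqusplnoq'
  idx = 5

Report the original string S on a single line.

LF mapping: 6 7 1 5 2 0 13 3 11 15 14 10 4 8 9 12
Walk LF starting at row 5, prepending L[row]:
  step 1: row=5, L[5]='$', prepend. Next row=LF[5]=0
  step 2: row=0, L[0]='n', prepend. Next row=LF[0]=6
  step 3: row=6, L[6]='r', prepend. Next row=LF[6]=13
  step 4: row=13, L[13]='n', prepend. Next row=LF[13]=8
  step 5: row=8, L[8]='q', prepend. Next row=LF[8]=11
  step 6: row=11, L[11]='p', prepend. Next row=LF[11]=10
  step 7: row=10, L[10]='s', prepend. Next row=LF[10]=14
  step 8: row=14, L[14]='o', prepend. Next row=LF[14]=9
  step 9: row=9, L[9]='u', prepend. Next row=LF[9]=15
  step 10: row=15, L[15]='q', prepend. Next row=LF[15]=12
  step 11: row=12, L[12]='l', prepend. Next row=LF[12]=4
  step 12: row=4, L[4]='l', prepend. Next row=LF[4]=2
  step 13: row=2, L[2]='l', prepend. Next row=LF[2]=1
  step 14: row=1, L[1]='n', prepend. Next row=LF[1]=7
  step 15: row=7, L[7]='l', prepend. Next row=LF[7]=3
  step 16: row=3, L[3]='m', prepend. Next row=LF[3]=5
Reversed output: mlnlllquospqnrn$

Answer: mlnlllquospqnrn$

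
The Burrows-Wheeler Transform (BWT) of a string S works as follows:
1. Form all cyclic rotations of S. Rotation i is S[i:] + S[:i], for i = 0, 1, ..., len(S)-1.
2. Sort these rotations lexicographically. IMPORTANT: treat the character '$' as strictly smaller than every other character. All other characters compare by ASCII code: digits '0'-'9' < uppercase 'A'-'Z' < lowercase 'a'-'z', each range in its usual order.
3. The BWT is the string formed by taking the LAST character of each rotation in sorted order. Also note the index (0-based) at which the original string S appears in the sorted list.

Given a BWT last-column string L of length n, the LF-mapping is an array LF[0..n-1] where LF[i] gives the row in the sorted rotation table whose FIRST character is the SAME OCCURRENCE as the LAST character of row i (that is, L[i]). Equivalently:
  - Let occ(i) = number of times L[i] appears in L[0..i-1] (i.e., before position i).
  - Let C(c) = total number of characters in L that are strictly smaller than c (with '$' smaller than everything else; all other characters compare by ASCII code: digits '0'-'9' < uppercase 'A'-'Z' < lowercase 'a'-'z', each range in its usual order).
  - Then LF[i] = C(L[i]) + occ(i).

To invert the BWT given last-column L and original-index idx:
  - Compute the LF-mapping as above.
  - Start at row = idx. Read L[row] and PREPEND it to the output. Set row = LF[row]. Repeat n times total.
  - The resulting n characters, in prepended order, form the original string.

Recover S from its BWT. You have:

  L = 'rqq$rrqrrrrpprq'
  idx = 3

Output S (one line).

Answer: qprrqprrqqrrrr$

Derivation:
LF mapping: 7 3 4 0 8 9 5 10 11 12 13 1 2 14 6
Walk LF starting at row 3, prepending L[row]:
  step 1: row=3, L[3]='$', prepend. Next row=LF[3]=0
  step 2: row=0, L[0]='r', prepend. Next row=LF[0]=7
  step 3: row=7, L[7]='r', prepend. Next row=LF[7]=10
  step 4: row=10, L[10]='r', prepend. Next row=LF[10]=13
  step 5: row=13, L[13]='r', prepend. Next row=LF[13]=14
  step 6: row=14, L[14]='q', prepend. Next row=LF[14]=6
  step 7: row=6, L[6]='q', prepend. Next row=LF[6]=5
  step 8: row=5, L[5]='r', prepend. Next row=LF[5]=9
  step 9: row=9, L[9]='r', prepend. Next row=LF[9]=12
  step 10: row=12, L[12]='p', prepend. Next row=LF[12]=2
  step 11: row=2, L[2]='q', prepend. Next row=LF[2]=4
  step 12: row=4, L[4]='r', prepend. Next row=LF[4]=8
  step 13: row=8, L[8]='r', prepend. Next row=LF[8]=11
  step 14: row=11, L[11]='p', prepend. Next row=LF[11]=1
  step 15: row=1, L[1]='q', prepend. Next row=LF[1]=3
Reversed output: qprrqprrqqrrrr$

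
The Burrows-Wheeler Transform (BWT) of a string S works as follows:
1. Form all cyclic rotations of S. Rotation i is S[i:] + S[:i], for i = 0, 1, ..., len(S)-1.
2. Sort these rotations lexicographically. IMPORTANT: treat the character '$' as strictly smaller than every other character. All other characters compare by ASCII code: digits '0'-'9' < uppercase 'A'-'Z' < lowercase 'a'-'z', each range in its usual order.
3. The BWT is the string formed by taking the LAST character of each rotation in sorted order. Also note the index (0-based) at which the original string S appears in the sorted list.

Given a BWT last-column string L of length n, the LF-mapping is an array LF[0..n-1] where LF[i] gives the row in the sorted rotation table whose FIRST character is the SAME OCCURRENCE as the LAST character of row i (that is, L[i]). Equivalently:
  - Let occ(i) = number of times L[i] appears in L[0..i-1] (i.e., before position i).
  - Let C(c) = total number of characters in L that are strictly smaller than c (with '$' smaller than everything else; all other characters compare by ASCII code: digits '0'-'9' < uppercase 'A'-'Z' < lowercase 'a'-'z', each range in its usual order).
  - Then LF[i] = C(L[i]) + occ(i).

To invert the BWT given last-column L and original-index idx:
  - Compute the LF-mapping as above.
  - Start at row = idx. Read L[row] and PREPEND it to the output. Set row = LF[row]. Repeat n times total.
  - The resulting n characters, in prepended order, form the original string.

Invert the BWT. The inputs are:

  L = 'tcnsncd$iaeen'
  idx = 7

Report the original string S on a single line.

Answer: incandescent$

Derivation:
LF mapping: 12 2 8 11 9 3 4 0 7 1 5 6 10
Walk LF starting at row 7, prepending L[row]:
  step 1: row=7, L[7]='$', prepend. Next row=LF[7]=0
  step 2: row=0, L[0]='t', prepend. Next row=LF[0]=12
  step 3: row=12, L[12]='n', prepend. Next row=LF[12]=10
  step 4: row=10, L[10]='e', prepend. Next row=LF[10]=5
  step 5: row=5, L[5]='c', prepend. Next row=LF[5]=3
  step 6: row=3, L[3]='s', prepend. Next row=LF[3]=11
  step 7: row=11, L[11]='e', prepend. Next row=LF[11]=6
  step 8: row=6, L[6]='d', prepend. Next row=LF[6]=4
  step 9: row=4, L[4]='n', prepend. Next row=LF[4]=9
  step 10: row=9, L[9]='a', prepend. Next row=LF[9]=1
  step 11: row=1, L[1]='c', prepend. Next row=LF[1]=2
  step 12: row=2, L[2]='n', prepend. Next row=LF[2]=8
  step 13: row=8, L[8]='i', prepend. Next row=LF[8]=7
Reversed output: incandescent$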